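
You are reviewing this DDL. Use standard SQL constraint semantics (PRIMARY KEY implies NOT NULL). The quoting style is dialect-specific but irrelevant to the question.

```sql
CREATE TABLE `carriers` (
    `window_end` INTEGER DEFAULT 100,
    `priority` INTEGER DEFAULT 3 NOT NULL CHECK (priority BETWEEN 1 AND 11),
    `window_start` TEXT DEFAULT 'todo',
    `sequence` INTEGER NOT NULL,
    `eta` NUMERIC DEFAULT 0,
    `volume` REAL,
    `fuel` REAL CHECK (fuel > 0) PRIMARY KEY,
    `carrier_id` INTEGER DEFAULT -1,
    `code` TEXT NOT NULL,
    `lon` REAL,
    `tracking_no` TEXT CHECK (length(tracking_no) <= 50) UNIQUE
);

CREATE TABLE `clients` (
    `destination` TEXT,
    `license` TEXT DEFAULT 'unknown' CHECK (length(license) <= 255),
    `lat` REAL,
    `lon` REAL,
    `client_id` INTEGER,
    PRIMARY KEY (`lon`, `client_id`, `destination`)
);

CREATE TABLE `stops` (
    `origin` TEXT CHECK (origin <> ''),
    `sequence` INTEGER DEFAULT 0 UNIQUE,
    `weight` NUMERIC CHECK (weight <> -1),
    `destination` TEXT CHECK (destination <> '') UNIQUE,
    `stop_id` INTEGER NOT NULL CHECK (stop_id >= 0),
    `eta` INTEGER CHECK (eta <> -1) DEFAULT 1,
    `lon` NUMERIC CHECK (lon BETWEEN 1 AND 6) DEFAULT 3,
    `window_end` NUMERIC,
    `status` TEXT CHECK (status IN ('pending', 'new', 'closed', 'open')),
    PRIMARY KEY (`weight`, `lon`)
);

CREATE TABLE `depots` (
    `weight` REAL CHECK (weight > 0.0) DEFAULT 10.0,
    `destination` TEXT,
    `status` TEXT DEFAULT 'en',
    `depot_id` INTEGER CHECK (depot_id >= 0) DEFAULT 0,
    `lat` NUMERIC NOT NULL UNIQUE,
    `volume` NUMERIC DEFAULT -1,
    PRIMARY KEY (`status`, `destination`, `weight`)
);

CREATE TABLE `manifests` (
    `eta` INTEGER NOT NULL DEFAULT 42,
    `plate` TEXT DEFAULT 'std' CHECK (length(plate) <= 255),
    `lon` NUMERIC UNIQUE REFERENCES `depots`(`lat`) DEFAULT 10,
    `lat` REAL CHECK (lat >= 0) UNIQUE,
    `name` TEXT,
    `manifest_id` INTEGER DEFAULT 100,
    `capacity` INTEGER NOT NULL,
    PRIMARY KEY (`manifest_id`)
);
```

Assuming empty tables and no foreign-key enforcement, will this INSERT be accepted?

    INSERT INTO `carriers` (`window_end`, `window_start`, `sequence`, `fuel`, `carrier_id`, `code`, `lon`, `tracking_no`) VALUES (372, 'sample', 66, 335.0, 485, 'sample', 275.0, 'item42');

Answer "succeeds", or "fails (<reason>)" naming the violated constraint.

NOT NULL columns: code is supplied; fuel is supplied; priority defaults to 3; sequence is supplied.
CHECK constraints: 335.0 satisfies (fuel > 0); 'item42' satisfies (length(tracking_no) <= 50).
No constraint is violated.

succeeds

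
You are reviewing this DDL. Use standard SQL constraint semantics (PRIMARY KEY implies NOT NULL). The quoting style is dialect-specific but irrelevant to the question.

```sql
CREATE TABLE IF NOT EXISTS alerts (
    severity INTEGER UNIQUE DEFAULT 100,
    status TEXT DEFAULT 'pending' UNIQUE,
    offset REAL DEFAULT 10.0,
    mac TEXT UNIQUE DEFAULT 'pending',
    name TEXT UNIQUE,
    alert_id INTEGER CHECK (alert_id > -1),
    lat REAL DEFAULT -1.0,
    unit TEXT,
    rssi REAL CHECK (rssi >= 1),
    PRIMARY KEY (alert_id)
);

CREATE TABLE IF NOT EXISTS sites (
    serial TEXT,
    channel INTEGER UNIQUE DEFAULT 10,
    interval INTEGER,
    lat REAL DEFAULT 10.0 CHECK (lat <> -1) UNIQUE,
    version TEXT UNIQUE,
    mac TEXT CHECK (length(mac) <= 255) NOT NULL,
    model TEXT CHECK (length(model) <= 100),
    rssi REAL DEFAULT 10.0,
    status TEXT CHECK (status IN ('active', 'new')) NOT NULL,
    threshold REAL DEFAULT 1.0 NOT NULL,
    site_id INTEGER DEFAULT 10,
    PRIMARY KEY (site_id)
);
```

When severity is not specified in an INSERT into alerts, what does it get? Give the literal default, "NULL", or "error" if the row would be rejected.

severity has an explicit DEFAULT 100.
When the column is omitted from an INSERT, that default is used.

100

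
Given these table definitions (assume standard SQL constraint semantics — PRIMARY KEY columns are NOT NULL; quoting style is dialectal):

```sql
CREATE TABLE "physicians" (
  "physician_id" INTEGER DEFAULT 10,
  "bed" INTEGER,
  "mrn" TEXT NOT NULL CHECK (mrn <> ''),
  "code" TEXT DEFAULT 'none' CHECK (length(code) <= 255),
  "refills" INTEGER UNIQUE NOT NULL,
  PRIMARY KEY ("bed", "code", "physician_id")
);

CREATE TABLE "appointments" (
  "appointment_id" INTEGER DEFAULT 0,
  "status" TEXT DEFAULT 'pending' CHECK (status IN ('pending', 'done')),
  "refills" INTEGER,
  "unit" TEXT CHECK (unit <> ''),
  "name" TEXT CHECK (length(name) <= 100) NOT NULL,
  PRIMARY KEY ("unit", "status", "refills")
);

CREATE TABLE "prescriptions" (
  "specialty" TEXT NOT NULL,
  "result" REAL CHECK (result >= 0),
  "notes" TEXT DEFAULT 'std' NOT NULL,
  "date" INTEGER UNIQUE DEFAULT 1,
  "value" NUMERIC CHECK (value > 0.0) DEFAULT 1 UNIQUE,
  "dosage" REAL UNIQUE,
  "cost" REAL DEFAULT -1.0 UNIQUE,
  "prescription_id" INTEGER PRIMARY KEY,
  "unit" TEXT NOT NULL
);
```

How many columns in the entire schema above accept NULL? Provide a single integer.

physicians: 0 nullable (none — PK (bed, code, physician_id) and explicit NOT NULL columns excluded).
appointments: 1 nullable (appointment_id — PK (unit, status, refills) and explicit NOT NULL columns excluded).
prescriptions: 5 nullable (result, date, value, dosage, cost — PK (prescription_id) and explicit NOT NULL columns excluded).
Total: 0 + 1 + 5 = 6.

6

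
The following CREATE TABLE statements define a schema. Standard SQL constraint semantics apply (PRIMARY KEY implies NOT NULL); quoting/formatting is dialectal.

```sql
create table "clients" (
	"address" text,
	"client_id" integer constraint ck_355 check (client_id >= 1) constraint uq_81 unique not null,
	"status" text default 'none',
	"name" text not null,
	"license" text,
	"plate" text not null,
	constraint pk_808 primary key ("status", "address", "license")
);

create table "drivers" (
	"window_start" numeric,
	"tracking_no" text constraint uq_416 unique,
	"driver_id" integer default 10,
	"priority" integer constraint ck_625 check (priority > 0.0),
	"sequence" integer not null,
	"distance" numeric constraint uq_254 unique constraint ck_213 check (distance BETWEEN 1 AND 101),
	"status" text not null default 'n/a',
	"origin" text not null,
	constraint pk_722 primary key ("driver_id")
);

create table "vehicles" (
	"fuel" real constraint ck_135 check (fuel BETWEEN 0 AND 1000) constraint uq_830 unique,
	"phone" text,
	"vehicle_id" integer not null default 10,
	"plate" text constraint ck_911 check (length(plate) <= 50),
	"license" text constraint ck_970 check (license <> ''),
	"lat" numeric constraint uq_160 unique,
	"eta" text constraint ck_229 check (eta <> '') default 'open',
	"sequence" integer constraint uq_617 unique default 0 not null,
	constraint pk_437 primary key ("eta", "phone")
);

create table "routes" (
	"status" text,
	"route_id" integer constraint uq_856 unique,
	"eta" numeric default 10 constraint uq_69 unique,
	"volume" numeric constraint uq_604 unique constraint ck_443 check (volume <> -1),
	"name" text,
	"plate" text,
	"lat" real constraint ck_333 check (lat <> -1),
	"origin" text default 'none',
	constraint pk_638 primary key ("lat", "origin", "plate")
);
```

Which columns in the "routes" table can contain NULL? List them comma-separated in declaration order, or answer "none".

status, route_id, eta, volume, name

- status: no NOT NULL constraint applies → nullable.
- route_id: UNIQUE does not imply NOT NULL → nullable.
- eta: UNIQUE does not imply NOT NULL → nullable.
- volume: CHECK does not forbid NULL (a CHECK constraint passes when its expression is NULL) → nullable.
- name: no NOT NULL constraint applies → nullable.
- plate: part of the PRIMARY KEY, which implies NOT NULL → not nullable.
- lat: part of the PRIMARY KEY, which implies NOT NULL → not nullable.
- origin: part of the PRIMARY KEY, which implies NOT NULL → not nullable.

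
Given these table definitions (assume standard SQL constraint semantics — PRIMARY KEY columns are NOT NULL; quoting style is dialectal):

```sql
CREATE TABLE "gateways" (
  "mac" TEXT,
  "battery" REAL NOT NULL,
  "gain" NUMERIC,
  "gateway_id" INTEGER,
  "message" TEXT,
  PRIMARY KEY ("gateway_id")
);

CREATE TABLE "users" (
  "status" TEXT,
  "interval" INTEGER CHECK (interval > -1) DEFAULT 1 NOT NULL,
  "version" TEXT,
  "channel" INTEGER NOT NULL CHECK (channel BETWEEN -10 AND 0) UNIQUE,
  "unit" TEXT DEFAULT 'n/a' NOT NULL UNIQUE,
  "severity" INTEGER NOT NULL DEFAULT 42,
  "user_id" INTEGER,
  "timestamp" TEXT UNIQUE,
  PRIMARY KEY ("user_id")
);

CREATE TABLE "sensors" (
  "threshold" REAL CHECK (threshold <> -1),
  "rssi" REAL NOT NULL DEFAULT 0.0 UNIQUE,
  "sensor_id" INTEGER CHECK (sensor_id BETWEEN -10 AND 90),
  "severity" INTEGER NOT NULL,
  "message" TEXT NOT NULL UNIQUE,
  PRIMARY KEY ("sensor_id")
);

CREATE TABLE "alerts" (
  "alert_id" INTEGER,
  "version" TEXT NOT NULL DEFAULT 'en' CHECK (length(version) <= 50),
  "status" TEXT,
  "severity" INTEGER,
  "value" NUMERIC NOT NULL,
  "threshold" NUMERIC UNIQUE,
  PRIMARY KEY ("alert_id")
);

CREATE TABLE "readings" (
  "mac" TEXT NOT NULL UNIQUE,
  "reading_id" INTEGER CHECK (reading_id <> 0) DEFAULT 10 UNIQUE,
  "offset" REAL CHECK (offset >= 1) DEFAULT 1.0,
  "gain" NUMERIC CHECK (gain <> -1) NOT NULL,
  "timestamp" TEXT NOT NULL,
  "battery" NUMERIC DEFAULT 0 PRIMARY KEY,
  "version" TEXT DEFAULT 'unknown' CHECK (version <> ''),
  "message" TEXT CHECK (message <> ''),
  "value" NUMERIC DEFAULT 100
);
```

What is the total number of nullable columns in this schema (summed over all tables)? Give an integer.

15

gateways: 3 nullable (mac, gain, message — PK (gateway_id) and explicit NOT NULL columns excluded).
users: 3 nullable (status, version, timestamp — PK (user_id) and explicit NOT NULL columns excluded).
sensors: 1 nullable (threshold — PK (sensor_id) and explicit NOT NULL columns excluded).
alerts: 3 nullable (status, severity, threshold — PK (alert_id) and explicit NOT NULL columns excluded).
readings: 5 nullable (reading_id, offset, version, message, value — PK (battery) and explicit NOT NULL columns excluded).
Total: 3 + 3 + 1 + 3 + 5 = 15.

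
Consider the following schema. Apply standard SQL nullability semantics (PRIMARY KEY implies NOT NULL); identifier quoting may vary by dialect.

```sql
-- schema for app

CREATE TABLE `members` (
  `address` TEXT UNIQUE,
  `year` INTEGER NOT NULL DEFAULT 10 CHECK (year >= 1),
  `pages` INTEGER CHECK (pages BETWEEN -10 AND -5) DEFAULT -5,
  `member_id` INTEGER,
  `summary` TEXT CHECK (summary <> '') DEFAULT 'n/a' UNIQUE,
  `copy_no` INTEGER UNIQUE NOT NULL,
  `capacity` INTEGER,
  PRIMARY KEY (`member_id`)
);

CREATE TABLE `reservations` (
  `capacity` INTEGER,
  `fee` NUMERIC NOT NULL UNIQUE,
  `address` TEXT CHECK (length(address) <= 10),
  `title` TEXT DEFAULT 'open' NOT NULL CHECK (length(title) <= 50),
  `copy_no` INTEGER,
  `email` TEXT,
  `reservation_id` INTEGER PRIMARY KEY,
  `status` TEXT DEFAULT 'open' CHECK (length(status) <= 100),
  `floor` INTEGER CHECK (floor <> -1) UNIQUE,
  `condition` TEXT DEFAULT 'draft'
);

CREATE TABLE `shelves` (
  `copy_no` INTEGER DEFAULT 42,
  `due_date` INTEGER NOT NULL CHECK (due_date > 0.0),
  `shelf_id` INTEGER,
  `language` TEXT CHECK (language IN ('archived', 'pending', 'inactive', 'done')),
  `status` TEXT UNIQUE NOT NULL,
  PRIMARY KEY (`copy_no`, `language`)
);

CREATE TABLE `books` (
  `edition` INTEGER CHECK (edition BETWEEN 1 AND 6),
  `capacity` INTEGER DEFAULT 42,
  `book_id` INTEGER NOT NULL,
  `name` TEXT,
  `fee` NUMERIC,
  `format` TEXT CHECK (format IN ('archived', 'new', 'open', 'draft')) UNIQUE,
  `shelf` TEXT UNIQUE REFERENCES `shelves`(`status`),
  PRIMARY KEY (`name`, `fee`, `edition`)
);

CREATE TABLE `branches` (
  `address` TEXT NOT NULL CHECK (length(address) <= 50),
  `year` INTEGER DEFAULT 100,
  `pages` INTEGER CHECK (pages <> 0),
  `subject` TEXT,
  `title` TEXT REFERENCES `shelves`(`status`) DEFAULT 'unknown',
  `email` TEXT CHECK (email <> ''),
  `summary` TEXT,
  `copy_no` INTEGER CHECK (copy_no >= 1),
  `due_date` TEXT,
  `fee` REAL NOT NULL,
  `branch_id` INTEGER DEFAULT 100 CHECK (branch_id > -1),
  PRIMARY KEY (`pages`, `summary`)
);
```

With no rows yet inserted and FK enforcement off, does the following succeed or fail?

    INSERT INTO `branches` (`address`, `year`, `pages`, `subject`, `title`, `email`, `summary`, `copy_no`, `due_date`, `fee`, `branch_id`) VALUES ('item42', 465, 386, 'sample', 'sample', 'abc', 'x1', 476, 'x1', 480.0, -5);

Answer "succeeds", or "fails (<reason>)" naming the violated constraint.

The value -5 for branch_id violates CHECK (branch_id > -1).

fails (CHECK on branch_id)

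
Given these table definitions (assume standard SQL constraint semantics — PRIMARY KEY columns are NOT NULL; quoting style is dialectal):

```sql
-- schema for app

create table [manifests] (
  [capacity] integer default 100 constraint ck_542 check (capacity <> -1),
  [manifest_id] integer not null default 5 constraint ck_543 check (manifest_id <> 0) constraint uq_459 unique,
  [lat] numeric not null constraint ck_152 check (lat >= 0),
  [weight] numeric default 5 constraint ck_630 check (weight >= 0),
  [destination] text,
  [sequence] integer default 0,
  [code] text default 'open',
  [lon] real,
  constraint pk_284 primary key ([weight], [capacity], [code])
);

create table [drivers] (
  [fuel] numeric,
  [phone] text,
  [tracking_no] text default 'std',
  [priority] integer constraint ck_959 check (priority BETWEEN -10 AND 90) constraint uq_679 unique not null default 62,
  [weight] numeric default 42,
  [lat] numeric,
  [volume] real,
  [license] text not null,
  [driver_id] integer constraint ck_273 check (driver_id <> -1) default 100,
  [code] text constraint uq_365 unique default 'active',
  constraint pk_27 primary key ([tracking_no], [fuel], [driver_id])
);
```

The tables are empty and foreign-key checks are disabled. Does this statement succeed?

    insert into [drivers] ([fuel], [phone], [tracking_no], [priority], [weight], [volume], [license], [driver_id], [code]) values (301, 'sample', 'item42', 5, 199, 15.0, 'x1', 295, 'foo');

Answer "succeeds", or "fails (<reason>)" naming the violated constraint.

succeeds

NOT NULL columns: driver_id is supplied; fuel is supplied; license is supplied; priority is supplied; tracking_no is supplied.
CHECK constraints: 5 satisfies (priority BETWEEN -10 AND 90); 295 satisfies (driver_id <> -1).
No constraint is violated.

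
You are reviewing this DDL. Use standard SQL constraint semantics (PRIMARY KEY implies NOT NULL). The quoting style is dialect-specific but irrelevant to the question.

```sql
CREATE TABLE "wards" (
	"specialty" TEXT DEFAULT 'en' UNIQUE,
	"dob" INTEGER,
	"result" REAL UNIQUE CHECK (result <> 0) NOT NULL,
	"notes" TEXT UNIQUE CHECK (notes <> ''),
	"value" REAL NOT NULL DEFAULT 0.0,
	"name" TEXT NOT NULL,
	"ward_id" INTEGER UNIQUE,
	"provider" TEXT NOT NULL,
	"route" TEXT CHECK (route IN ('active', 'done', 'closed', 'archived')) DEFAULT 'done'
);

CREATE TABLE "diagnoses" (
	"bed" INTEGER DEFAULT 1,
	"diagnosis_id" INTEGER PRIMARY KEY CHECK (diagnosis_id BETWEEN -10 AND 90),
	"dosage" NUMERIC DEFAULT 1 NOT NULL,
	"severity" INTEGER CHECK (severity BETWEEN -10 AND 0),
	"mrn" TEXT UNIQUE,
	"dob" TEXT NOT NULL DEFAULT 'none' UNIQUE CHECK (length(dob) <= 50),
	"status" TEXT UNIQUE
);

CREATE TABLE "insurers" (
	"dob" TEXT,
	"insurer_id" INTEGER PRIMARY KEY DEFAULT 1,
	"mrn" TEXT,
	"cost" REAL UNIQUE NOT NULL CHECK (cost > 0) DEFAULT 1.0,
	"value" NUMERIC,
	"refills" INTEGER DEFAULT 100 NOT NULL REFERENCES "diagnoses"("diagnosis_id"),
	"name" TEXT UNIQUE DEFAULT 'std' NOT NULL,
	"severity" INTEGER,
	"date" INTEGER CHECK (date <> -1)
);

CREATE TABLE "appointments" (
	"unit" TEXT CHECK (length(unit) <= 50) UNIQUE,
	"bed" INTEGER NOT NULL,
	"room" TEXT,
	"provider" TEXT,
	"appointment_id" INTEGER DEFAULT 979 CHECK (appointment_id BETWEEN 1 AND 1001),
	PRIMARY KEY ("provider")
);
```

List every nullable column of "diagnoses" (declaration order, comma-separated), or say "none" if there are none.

- bed: DEFAULT only fills an omitted column; an explicit NULL is still allowed → nullable.
- diagnosis_id: part of the PRIMARY KEY, which implies NOT NULL → not nullable.
- dosage: declared NOT NULL → not nullable.
- severity: CHECK does not forbid NULL (a CHECK constraint passes when its expression is NULL) → nullable.
- mrn: UNIQUE does not imply NOT NULL → nullable.
- dob: declared NOT NULL → not nullable.
- status: UNIQUE does not imply NOT NULL → nullable.

bed, severity, mrn, status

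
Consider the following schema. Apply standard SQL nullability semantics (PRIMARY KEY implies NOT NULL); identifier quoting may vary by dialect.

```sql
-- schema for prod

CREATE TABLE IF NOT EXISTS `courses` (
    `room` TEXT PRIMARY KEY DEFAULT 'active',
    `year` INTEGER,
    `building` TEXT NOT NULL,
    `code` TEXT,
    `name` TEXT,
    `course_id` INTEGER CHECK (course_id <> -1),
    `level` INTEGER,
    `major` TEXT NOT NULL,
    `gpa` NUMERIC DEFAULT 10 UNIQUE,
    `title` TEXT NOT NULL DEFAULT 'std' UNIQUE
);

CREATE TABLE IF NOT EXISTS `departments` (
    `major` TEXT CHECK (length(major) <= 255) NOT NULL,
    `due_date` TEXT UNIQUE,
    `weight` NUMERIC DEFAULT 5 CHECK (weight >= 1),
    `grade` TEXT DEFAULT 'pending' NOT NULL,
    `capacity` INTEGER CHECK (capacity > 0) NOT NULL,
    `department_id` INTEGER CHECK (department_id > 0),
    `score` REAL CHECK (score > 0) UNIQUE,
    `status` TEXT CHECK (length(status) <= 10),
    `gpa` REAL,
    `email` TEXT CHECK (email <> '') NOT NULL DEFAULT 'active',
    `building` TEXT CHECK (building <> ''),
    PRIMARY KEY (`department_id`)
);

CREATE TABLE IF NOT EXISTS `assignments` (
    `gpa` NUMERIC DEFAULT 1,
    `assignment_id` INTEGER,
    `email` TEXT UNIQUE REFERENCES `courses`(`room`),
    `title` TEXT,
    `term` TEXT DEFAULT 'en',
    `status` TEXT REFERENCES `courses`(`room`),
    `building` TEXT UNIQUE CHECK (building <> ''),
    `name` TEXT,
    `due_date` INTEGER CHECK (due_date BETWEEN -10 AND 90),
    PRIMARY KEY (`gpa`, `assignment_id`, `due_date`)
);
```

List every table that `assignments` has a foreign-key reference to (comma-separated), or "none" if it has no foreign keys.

- email REFERENCES courses(room).
- status REFERENCES courses(room).

courses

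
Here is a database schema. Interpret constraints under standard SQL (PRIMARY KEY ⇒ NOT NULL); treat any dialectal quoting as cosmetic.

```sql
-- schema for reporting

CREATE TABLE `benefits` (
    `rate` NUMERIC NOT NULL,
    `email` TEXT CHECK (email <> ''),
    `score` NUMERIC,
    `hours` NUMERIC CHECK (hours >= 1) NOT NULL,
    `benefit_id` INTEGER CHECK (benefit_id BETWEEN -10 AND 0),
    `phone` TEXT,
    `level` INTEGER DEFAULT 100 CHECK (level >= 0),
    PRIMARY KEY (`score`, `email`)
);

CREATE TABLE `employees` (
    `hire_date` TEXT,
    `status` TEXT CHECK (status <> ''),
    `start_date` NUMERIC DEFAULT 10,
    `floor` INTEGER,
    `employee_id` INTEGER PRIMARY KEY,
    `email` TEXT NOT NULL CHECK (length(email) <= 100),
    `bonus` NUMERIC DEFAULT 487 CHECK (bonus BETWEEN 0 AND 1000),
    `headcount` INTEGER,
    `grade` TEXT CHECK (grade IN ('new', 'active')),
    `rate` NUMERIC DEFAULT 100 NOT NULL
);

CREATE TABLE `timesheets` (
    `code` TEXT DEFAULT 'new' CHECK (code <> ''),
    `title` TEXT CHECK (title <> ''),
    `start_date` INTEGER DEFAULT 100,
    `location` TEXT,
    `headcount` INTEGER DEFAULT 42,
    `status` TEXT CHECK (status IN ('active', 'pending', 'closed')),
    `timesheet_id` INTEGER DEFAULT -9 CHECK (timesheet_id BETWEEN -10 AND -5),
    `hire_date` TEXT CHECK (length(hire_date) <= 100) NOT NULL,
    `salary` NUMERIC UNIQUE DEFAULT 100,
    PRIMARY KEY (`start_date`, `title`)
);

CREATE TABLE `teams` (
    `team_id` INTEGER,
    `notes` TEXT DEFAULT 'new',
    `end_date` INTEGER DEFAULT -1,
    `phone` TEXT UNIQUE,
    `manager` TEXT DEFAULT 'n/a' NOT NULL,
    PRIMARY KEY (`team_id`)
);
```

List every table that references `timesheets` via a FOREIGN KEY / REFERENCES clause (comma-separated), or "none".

none

No REFERENCES clause anywhere in the schema names timesheets.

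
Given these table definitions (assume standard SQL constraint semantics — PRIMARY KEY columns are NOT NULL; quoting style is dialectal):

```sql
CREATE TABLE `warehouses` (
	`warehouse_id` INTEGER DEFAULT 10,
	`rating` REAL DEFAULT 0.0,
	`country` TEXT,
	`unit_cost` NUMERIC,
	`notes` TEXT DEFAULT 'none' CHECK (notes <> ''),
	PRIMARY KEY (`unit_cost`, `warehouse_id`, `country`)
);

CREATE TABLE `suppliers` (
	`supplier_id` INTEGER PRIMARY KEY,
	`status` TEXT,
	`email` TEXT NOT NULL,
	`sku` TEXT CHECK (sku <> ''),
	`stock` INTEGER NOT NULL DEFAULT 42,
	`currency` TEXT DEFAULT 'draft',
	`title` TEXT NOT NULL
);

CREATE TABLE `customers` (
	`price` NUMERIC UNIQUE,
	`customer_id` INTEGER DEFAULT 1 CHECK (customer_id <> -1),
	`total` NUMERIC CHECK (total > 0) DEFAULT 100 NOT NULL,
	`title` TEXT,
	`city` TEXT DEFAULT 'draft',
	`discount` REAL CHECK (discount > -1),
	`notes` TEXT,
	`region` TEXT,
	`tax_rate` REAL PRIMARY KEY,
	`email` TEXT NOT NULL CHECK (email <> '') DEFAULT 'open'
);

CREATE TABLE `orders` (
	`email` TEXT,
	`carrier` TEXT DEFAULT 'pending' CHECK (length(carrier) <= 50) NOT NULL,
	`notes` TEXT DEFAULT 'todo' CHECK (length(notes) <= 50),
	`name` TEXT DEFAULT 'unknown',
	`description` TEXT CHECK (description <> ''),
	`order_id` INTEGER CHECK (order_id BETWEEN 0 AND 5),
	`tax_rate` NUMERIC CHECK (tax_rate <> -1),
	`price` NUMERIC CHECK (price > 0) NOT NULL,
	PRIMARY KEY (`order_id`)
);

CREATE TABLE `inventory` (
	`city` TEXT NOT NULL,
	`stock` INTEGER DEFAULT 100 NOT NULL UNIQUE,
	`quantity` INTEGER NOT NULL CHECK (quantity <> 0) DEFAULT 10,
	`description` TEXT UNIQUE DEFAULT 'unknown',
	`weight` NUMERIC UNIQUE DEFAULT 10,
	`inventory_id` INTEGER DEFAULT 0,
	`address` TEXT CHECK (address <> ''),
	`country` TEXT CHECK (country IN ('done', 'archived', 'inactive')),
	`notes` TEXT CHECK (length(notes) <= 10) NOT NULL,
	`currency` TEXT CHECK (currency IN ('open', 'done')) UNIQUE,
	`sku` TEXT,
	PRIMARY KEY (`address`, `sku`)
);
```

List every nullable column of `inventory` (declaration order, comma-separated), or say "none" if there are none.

- city: declared NOT NULL → not nullable.
- stock: declared NOT NULL → not nullable.
- quantity: declared NOT NULL → not nullable.
- description: UNIQUE does not imply NOT NULL → nullable.
- weight: UNIQUE does not imply NOT NULL → nullable.
- inventory_id: DEFAULT only fills an omitted column; an explicit NULL is still allowed → nullable.
- address: part of the PRIMARY KEY, which implies NOT NULL → not nullable.
- country: CHECK does not forbid NULL (a CHECK constraint passes when its expression is NULL) → nullable.
- notes: declared NOT NULL → not nullable.
- currency: CHECK does not forbid NULL (a CHECK constraint passes when its expression is NULL) → nullable.
- sku: part of the PRIMARY KEY, which implies NOT NULL → not nullable.

description, weight, inventory_id, country, currency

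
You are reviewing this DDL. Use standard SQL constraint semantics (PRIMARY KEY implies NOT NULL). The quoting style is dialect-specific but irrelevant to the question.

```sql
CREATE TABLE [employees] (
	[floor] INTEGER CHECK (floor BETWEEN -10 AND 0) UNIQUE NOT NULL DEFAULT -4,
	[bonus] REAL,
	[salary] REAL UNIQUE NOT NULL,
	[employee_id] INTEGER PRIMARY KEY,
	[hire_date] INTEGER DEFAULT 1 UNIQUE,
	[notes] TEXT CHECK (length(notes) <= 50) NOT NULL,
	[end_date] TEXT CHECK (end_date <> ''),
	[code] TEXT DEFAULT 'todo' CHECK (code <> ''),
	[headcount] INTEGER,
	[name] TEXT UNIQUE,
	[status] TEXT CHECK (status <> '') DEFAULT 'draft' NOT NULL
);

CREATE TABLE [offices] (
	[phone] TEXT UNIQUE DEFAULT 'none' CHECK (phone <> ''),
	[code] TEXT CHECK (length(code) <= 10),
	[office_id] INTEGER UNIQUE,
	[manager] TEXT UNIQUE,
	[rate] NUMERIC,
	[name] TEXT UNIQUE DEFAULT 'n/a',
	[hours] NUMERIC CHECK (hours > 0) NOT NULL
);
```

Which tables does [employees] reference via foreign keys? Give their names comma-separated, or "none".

No column in employees has a REFERENCES clause.

none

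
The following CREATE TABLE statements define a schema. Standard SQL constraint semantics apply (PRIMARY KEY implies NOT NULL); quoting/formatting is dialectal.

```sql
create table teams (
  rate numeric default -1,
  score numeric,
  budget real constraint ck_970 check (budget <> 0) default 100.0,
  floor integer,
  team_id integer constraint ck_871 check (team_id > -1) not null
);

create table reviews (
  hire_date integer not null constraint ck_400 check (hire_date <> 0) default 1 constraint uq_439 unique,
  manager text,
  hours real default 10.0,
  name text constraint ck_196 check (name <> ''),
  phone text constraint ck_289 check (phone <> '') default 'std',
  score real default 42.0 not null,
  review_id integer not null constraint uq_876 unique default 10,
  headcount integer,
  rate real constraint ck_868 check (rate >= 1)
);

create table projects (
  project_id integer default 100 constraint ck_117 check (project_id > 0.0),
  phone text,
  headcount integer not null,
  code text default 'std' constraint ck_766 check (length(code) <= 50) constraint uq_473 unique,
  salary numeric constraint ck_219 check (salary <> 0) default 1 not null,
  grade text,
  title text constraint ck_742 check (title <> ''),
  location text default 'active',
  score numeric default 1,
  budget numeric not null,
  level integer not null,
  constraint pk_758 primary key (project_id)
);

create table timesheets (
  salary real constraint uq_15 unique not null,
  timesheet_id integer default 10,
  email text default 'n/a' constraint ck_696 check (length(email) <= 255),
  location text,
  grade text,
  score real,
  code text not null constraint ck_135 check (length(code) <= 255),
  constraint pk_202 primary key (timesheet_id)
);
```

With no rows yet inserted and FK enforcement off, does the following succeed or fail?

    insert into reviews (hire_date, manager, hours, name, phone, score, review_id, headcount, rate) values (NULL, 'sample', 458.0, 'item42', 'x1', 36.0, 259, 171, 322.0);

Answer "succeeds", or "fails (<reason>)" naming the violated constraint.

fails (NOT NULL on hire_date)

hire_date is explicitly set to NULL, but hire_date is declared NOT NULL.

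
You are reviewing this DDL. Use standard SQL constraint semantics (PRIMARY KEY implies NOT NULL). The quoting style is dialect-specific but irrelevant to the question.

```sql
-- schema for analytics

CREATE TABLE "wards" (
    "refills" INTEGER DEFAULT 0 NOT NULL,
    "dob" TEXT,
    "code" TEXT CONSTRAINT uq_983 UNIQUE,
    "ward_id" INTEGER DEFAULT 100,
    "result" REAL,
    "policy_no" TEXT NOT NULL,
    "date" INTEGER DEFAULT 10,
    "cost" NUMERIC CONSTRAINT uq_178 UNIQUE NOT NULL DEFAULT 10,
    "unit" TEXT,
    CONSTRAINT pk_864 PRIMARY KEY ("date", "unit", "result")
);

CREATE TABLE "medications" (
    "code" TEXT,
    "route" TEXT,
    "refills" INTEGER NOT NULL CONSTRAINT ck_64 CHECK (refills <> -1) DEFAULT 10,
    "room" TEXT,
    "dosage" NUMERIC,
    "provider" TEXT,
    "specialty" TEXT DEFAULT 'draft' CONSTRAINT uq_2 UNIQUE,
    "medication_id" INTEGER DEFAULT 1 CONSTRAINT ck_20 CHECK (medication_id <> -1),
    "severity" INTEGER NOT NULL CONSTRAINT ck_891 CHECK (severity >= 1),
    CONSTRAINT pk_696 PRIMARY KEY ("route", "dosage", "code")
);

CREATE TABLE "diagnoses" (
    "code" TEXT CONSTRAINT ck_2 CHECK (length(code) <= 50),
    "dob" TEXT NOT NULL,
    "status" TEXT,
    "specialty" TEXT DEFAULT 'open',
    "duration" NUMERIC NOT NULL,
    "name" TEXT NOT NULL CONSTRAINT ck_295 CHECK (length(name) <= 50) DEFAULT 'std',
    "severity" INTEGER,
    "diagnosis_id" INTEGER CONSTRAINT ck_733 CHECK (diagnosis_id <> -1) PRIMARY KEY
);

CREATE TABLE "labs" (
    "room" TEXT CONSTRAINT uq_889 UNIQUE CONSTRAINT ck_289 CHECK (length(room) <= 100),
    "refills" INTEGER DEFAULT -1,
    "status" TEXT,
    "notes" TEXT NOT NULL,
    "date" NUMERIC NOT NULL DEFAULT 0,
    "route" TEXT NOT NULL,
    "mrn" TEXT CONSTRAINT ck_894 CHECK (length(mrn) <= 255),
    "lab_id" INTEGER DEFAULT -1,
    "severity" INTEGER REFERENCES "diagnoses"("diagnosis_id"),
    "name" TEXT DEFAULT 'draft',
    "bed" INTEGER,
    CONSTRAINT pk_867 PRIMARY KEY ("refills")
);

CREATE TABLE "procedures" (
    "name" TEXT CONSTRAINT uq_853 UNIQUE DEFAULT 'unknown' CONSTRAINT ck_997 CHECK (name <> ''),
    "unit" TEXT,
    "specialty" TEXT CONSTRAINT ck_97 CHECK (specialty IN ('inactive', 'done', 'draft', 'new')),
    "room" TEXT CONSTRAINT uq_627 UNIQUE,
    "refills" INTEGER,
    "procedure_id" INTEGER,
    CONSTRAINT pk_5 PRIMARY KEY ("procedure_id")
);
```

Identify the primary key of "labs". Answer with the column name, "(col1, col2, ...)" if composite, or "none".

refills

refills is declared PRIMARY KEY as a table-level PRIMARY KEY clause.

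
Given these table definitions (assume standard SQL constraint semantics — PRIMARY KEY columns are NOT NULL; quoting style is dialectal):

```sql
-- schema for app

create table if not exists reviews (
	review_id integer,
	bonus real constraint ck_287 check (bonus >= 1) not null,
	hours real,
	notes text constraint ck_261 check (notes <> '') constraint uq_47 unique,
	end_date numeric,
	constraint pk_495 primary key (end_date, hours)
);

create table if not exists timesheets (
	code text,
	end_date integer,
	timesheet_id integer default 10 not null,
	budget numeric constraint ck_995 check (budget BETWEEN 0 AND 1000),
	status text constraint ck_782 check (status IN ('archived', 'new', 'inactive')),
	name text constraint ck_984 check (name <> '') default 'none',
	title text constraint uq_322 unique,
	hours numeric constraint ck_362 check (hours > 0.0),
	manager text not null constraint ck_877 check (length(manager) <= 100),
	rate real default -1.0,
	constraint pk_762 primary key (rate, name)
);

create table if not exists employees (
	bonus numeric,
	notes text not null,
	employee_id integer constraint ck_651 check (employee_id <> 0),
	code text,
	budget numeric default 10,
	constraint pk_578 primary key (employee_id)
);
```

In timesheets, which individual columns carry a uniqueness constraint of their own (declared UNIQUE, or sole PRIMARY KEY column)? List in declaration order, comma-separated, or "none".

title

- code: no UNIQUE or single-column PK constraint.
- end_date: no UNIQUE or single-column PK constraint.
- timesheet_id: no UNIQUE or single-column PK constraint.
- budget: no UNIQUE or single-column PK constraint.
- status: no UNIQUE or single-column PK constraint.
- name: part of a composite PRIMARY KEY — only the tuple is unique, not this column on its own.
- title: declared UNIQUE → unique.
- hours: no UNIQUE or single-column PK constraint.
- manager: no UNIQUE or single-column PK constraint.
- rate: part of a composite PRIMARY KEY — only the tuple is unique, not this column on its own.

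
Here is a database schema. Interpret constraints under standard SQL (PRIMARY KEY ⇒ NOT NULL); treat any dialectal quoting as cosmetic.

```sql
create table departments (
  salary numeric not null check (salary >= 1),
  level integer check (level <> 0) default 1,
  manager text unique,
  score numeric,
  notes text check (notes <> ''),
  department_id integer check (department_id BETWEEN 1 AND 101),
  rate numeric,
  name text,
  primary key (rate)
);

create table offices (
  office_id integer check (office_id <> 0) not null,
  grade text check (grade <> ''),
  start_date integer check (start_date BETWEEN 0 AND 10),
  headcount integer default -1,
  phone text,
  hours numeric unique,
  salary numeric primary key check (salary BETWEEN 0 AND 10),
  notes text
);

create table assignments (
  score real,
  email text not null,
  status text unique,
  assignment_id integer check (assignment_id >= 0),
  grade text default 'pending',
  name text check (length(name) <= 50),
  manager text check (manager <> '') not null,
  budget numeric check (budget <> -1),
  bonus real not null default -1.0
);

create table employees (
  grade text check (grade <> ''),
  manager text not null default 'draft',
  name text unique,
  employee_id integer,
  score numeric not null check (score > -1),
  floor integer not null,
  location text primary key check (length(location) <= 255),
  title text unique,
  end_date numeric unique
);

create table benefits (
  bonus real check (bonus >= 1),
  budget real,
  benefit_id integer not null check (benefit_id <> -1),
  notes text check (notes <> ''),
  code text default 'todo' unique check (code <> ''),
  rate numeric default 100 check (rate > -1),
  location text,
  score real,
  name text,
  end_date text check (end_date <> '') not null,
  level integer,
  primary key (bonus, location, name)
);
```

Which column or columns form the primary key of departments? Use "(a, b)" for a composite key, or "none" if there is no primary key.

rate

rate is declared PRIMARY KEY as a table-level PRIMARY KEY clause.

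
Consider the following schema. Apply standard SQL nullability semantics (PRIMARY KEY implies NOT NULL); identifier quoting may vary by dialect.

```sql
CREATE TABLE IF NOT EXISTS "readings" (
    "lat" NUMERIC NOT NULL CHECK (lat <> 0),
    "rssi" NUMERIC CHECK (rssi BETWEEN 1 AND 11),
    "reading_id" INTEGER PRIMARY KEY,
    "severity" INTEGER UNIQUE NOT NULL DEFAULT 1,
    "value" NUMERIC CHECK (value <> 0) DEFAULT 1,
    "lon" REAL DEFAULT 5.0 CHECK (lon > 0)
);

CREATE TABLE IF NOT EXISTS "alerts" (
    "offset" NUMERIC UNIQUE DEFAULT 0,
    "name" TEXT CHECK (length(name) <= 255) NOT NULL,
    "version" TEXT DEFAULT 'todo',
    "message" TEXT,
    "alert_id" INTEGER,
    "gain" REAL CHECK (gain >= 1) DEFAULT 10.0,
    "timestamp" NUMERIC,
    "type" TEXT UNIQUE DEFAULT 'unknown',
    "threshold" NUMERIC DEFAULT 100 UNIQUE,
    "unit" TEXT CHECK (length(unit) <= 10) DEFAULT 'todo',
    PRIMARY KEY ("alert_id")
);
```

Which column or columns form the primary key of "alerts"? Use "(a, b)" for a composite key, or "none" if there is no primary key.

alert_id is declared PRIMARY KEY as a table-level PRIMARY KEY clause.

alert_id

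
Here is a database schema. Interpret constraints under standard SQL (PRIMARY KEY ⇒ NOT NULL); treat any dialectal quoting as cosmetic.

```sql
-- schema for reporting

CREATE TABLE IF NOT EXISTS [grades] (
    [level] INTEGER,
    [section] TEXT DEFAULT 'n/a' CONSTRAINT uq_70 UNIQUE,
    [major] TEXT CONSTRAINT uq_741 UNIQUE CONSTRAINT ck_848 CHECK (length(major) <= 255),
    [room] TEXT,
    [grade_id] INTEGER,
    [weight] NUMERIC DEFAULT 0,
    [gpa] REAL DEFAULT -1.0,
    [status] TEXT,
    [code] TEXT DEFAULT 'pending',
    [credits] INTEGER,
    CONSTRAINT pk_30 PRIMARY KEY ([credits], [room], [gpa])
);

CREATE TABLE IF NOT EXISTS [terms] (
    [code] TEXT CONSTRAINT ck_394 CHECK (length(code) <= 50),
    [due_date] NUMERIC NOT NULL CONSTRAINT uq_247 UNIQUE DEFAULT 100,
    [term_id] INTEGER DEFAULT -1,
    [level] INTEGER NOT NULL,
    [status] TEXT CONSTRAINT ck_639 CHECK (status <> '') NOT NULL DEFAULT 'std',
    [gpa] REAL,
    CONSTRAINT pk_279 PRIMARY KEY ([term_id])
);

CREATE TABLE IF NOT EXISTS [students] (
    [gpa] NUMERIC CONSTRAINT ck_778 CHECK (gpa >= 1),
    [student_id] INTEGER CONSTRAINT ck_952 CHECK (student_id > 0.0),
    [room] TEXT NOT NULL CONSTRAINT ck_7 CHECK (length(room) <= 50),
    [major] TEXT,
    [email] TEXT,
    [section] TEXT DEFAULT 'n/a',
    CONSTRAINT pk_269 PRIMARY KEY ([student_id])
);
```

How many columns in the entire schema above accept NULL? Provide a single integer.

13

grades: 7 nullable (level, section, major, grade_id, weight, status, code — PK (credits, room, gpa) and explicit NOT NULL columns excluded).
terms: 2 nullable (code, gpa — PK (term_id) and explicit NOT NULL columns excluded).
students: 4 nullable (gpa, major, email, section — PK (student_id) and explicit NOT NULL columns excluded).
Total: 7 + 2 + 4 = 13.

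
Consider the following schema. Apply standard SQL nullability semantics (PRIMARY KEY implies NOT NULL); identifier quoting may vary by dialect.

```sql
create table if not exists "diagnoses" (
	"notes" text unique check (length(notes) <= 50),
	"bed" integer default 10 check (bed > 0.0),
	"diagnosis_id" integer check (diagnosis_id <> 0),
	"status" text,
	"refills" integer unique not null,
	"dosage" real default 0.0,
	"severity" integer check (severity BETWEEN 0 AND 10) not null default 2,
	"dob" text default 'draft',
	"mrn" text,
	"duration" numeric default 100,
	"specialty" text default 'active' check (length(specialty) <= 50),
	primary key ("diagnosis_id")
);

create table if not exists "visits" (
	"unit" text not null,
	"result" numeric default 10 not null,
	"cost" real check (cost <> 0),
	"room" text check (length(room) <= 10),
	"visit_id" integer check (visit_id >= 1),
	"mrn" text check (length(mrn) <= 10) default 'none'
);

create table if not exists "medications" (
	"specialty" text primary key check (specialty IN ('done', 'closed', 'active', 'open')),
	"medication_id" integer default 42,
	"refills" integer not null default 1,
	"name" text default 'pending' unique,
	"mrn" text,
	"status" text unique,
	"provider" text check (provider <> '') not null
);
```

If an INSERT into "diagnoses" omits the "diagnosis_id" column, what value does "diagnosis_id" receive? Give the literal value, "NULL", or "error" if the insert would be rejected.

error

diagnosis_id has no DEFAULT clause.
Omitting it would insert NULL, but it is part of the PRIMARY KEY, so the INSERT fails.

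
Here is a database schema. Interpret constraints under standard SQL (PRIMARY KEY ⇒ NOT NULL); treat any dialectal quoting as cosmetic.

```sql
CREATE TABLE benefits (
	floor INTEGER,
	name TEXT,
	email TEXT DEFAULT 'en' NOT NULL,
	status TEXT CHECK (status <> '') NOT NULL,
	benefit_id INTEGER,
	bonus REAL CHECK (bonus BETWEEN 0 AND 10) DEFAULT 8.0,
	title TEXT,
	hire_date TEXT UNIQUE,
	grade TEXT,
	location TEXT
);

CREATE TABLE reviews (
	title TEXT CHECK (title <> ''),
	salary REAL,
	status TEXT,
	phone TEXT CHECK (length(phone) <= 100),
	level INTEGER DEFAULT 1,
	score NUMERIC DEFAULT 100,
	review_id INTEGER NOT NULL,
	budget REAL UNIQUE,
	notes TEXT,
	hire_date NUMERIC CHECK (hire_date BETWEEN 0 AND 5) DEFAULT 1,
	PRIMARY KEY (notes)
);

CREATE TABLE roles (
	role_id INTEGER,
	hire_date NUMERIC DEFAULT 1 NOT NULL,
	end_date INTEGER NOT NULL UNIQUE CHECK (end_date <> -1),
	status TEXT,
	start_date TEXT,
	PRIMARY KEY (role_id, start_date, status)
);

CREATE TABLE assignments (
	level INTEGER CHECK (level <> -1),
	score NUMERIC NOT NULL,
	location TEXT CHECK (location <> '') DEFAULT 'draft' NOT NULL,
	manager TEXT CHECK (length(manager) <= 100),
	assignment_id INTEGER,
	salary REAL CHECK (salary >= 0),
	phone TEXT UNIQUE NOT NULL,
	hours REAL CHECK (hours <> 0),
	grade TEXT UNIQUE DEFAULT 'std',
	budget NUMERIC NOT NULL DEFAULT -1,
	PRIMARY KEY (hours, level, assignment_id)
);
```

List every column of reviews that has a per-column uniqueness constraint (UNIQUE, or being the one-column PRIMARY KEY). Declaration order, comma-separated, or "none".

- title: no UNIQUE or single-column PK constraint.
- salary: no UNIQUE or single-column PK constraint.
- status: no UNIQUE or single-column PK constraint.
- phone: no UNIQUE or single-column PK constraint.
- level: no UNIQUE or single-column PK constraint.
- score: no UNIQUE or single-column PK constraint.
- review_id: no UNIQUE or single-column PK constraint.
- budget: declared UNIQUE → unique.
- notes: single-column PRIMARY KEY → unique.
- hire_date: no UNIQUE or single-column PK constraint.

budget, notes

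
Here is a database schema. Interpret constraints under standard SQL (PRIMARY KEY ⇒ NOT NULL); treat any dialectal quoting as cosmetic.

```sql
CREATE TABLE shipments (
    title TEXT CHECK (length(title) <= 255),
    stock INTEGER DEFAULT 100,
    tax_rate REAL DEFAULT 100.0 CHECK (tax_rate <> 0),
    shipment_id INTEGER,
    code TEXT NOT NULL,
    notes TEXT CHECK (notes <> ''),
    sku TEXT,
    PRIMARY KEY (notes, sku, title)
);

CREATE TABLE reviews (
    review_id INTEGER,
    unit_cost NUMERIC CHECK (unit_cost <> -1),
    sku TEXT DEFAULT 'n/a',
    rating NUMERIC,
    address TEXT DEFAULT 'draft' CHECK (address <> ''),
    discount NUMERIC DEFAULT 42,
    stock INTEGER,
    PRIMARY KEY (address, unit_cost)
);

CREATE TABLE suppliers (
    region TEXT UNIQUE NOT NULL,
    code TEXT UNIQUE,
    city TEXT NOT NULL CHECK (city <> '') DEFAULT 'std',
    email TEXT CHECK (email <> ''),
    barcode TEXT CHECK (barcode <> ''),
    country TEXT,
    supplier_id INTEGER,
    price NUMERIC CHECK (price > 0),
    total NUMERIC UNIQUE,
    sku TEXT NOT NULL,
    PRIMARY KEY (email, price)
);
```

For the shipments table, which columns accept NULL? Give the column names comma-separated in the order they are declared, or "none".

stock, tax_rate, shipment_id

- title: part of the PRIMARY KEY, which implies NOT NULL → not nullable.
- stock: DEFAULT only fills an omitted column; an explicit NULL is still allowed → nullable.
- tax_rate: CHECK does not forbid NULL (a CHECK constraint passes when its expression is NULL) → nullable.
- shipment_id: no NOT NULL constraint applies → nullable.
- code: declared NOT NULL → not nullable.
- notes: part of the PRIMARY KEY, which implies NOT NULL → not nullable.
- sku: part of the PRIMARY KEY, which implies NOT NULL → not nullable.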